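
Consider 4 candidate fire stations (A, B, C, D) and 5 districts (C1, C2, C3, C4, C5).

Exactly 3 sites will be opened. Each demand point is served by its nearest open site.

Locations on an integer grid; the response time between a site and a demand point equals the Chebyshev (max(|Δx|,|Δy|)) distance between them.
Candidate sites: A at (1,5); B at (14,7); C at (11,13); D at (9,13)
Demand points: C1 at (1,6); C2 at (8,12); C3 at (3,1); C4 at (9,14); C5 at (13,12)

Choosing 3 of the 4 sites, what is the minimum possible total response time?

Open {A, C, D}.
  C1→A 1, C2→D 1, C3→A 4, C4→D 1, C5→C 2  ⇒ total 9.
Compare {A, B, D}: total 11.
Compare {A, B, C}: total 12.
No size-3 selection does better; minimum is 9.

9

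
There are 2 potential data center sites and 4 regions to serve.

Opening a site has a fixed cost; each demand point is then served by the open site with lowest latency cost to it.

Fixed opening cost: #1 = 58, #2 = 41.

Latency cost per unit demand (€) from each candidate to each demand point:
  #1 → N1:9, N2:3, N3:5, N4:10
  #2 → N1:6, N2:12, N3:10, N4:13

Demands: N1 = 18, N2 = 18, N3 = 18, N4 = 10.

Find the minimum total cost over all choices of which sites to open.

Open {#1, #2}: assign each demand point to its cheapest open site.
  N1→#2 18×6=108, N2→#1 18×3=54, N3→#1 18×5=90, N4→#1 10×10=100
  latency cost 352, fixed 99 → total 451.
Compare {#1}: latency cost 406 + fixed 58 = 464.
Compare {#2}: latency cost 634 + fixed 41 = 675.

451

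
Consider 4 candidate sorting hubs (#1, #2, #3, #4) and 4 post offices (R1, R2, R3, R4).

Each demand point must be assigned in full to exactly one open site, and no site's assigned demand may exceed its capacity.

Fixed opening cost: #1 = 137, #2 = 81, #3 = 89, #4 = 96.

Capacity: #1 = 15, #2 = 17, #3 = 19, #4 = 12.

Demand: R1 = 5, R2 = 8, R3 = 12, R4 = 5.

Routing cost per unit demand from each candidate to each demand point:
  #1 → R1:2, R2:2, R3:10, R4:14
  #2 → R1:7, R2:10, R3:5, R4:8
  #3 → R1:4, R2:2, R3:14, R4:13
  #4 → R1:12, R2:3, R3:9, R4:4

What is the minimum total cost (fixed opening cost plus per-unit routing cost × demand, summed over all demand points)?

Open {#2, #3}; cheapest assignment that respects the capacities:
  #2 (cap 17, load 17): R3, R4 — cost 12×5 + 5×8 = 100
  #3 (cap 19, load 13): R1, R2 — cost 5×4 + 8×2 = 36
  Shipping 136, fixed 170 → total 306.
  Any other capacity-feasible assignment to {#2, #3} ships for at least 136.
Compare {#1, #2}: its best feasible assignment gives total 344.
Compare {#2, #3, #4}: its best feasible assignment gives total 382.
Every other set of open sites that can feasibly serve all demand totals ≥ 344 even under its best assignment. Minimum: 306.

306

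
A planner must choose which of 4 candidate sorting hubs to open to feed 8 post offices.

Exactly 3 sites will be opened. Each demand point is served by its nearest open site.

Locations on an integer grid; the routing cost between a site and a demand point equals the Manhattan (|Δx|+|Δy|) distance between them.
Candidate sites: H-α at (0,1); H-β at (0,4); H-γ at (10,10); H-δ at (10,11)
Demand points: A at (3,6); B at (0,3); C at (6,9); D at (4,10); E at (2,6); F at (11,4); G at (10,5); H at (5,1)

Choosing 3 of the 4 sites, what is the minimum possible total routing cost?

38

Open {H-α, H-β, H-γ}.
  A→H-β 5, B→H-β 1, C→H-γ 5, D→H-γ 6, E→H-β 4, F→H-γ 7, G→H-γ 5, H→H-α 5  ⇒ total 38.
Compare {H-β, H-γ, H-δ}: total 41.
Compare {H-α, H-β, H-δ}: total 42.
No size-3 selection does better; minimum is 38.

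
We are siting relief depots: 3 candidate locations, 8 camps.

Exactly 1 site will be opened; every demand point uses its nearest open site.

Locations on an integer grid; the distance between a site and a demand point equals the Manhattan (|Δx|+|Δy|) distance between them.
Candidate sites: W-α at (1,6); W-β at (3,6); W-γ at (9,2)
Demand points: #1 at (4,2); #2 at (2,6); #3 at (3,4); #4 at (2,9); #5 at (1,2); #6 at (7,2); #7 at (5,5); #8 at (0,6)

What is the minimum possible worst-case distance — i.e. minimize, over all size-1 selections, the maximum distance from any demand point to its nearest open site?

Open {W-β}.
  Farthest demand point is #6 at distance 8 (to W-β); all others are ≤ 8.
With {W-α} the worst case is 10.
With {W-γ} the worst case is 14.
No size-1 selection achieves below 8.

8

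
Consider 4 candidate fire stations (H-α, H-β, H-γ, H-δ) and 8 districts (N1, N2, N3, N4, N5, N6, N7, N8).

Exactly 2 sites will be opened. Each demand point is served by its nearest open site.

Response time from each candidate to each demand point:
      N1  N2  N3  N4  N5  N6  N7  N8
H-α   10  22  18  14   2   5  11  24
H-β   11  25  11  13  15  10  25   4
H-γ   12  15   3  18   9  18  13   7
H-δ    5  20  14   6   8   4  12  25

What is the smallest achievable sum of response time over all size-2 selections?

60

Open {H-γ, H-δ}.
  N1→H-δ 5, N2→H-γ 15, N3→H-γ 3, N4→H-δ 6, N5→H-δ 8, N6→H-δ 4, N7→H-δ 12, N8→H-γ 7  ⇒ total 60.
Compare {H-α, H-γ}: total 67.
Compare {H-β, H-δ}: total 70.
No size-2 selection does better; minimum is 60.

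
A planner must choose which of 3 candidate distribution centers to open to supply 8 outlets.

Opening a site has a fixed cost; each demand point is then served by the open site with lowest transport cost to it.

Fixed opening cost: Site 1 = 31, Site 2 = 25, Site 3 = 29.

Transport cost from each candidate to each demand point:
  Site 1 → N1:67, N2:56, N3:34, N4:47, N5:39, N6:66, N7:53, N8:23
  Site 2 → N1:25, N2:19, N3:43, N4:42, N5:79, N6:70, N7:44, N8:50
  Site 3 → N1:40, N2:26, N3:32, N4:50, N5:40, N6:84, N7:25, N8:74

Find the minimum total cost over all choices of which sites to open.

Open {Site 1, Site 2}: assign each demand point to its cheapest open site.
  N1→Site 2 25, N2→Site 2 19, N3→Site 1 34, N4→Site 2 42, N5→Site 1 39, N6→Site 1 66, N7→Site 2 44, N8→Site 1 23
  transport cost 292, fixed 56 → total 348.
Compare {Site 1, Site 2, Site 3}: transport cost 271 + fixed 85 = 356.
Compare {Site 2, Site 3}: transport cost 303 + fixed 54 = 357.
Compare {Site 1, Site 3}: transport cost 298 + fixed 60 = 358.
All other subsets cost ≥ 356. Minimum total cost: 348.

348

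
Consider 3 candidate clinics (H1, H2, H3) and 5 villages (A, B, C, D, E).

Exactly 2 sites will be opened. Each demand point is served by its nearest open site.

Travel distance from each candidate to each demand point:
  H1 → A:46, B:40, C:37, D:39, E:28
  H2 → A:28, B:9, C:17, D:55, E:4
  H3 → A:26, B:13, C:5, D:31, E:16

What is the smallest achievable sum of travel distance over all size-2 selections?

75

Open {H2, H3}.
  A→H3 26, B→H2 9, C→H3 5, D→H3 31, E→H2 4  ⇒ total 75.
Compare {H1, H3}: total 91.
Compare {H1, H2}: total 97.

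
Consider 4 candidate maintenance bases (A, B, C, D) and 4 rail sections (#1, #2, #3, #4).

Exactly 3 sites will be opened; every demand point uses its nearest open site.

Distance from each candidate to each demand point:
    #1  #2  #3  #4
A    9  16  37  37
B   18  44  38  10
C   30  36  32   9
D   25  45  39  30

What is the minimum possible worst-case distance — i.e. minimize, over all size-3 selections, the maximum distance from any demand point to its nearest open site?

32

Open {A, B, C}.
  Farthest demand point is #3 at distance 32 (to C); all others are ≤ 32.
With {A, C, D} the worst case is 32.
With {B, C, D} the worst case is 36.
No size-3 selection achieves below 32.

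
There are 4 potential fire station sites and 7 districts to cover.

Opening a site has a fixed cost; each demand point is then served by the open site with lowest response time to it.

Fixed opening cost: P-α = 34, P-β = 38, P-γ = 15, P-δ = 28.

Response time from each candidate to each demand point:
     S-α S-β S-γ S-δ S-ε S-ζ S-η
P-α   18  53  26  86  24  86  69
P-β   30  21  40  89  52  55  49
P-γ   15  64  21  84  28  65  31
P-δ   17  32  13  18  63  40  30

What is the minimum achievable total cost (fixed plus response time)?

219

Open {P-γ, P-δ}: assign each demand point to its cheapest open site.
  S-α→P-γ 15, S-β→P-δ 32, S-γ→P-δ 13, S-δ→P-δ 18, S-ε→P-γ 28, S-ζ→P-δ 40, S-η→P-δ 30
  response time 176, fixed 43 → total 219.
Compare {P-α, P-δ}: response time 174 + fixed 62 = 236.
Compare {P-δ}: response time 213 + fixed 28 = 241.
Compare {P-β, P-γ, P-δ}: response time 165 + fixed 81 = 246.
All other subsets cost ≥ 236. Minimum total cost: 219.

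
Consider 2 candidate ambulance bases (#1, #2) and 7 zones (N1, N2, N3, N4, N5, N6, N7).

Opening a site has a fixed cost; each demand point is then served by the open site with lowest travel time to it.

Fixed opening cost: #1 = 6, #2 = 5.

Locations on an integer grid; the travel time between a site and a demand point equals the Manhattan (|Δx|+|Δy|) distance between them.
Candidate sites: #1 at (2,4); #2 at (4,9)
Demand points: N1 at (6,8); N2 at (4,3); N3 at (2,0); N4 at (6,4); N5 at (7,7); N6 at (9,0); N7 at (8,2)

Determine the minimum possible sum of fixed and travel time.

Open {#1, #2}: assign each demand point to its cheapest open site.
  N1→#2 3, N2→#1 3, N3→#1 4, N4→#1 4, N5→#2 5, N6→#1 11, N7→#1 8
  travel time 38, fixed 11 → total 49.
Compare {#1}: travel time 46 + fixed 6 = 52.
Compare {#2}: travel time 57 + fixed 5 = 62.

49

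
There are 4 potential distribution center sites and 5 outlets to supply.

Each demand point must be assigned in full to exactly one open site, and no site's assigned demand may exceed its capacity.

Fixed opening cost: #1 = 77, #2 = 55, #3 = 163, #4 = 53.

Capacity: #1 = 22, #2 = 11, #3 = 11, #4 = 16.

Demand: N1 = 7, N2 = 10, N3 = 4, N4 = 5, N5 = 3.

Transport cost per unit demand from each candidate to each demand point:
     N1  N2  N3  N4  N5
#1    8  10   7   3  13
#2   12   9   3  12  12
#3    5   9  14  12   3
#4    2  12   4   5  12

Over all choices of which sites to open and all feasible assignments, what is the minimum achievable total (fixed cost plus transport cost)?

Open {#1, #4}; cheapest assignment that respects the capacities:
  #1 (cap 22, load 15): N2, N4 — cost 10×10 + 5×3 = 115
  #4 (cap 16, load 14): N1, N3, N5 — cost 7×2 + 4×4 + 3×12 = 66
  Shipping 181, fixed 130 → total 311.
  Any other capacity-feasible assignment to {#1, #4} ships for at least 181.
Compare {#1, #2}: its best feasible assignment gives total 351.
Compare {#1, #2, #4}: its best feasible assignment gives total 356.
Every other set of open sites that can feasibly serve all demand totals ≥ 351 even under its best assignment. Minimum: 311.

311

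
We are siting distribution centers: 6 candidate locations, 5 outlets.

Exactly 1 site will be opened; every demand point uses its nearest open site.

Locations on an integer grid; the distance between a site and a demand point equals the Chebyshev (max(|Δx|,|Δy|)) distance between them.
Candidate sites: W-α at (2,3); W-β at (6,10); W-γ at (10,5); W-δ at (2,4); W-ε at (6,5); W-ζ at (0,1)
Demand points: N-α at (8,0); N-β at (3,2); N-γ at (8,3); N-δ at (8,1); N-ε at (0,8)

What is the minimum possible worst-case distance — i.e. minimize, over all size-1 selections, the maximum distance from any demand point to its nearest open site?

6

Open {W-α}.
  Farthest demand point is N-α at distance 6 (to W-α); all others are ≤ 6.
With {W-δ} the worst case is 6.
With {W-ε} the worst case is 6.
No size-1 selection achieves below 6.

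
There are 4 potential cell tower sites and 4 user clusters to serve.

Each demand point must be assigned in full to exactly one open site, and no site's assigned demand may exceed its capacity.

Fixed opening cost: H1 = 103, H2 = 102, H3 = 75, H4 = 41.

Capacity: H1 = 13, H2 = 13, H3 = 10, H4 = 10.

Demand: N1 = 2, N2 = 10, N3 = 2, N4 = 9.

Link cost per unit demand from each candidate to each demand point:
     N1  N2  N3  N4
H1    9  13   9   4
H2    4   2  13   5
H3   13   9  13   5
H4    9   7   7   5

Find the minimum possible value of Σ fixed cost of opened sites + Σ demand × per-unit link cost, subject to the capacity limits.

286

Open {H1, H4}; cheapest assignment that respects the capacities:
  H1 (cap 13, load 13): N1, N3, N4 — cost 2×9 + 2×9 + 9×4 = 72
  H4 (cap 10, load 10): N2 — cost 10×7 = 70
  Shipping 142, fixed 144 → total 286.
  Any other capacity-feasible assignment to {H1, H4} ships for at least 142.
Compare {H1, H2}: its best feasible assignment gives total 287.
Compare {H2, H4}: its best feasible assignment gives total 292.
Every other set of open sites that can feasibly serve all demand totals ≥ 287 even under its best assignment. Minimum: 286.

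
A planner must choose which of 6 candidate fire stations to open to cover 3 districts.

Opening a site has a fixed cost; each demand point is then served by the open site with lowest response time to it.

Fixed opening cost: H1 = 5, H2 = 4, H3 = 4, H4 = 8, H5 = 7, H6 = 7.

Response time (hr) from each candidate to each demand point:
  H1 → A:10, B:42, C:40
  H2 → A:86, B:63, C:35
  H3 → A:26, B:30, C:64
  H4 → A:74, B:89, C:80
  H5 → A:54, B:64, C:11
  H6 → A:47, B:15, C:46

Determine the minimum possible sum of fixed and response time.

Open {H1, H5, H6}: assign each demand point to its cheapest open site.
  A→H1 10, B→H6 15, C→H5 11
  response time 36, fixed 19 → total 55.
Compare {H1, H2, H5, H6}: response time 36 + fixed 23 = 59.
Compare {H1, H3, H5, H6}: response time 36 + fixed 23 = 59.
Compare {H1, H4, H5, H6}: response time 36 + fixed 27 = 63.
All other subsets cost ≥ 59. Minimum total cost: 55.

55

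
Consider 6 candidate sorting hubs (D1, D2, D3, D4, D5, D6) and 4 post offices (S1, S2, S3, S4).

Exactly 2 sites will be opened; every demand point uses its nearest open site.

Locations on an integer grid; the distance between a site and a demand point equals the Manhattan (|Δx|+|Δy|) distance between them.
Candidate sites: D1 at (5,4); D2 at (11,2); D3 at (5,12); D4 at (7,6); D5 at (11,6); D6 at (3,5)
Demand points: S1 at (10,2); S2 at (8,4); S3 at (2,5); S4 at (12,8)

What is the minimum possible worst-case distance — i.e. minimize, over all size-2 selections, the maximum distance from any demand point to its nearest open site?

Open {D1, D5}.
  Farthest demand point is S1 at distance 5 (to D5); all others are ≤ 5.
With {D5, D6} the worst case is 5.
With {D4, D5} the worst case is 6.
No size-2 selection achieves below 5.

5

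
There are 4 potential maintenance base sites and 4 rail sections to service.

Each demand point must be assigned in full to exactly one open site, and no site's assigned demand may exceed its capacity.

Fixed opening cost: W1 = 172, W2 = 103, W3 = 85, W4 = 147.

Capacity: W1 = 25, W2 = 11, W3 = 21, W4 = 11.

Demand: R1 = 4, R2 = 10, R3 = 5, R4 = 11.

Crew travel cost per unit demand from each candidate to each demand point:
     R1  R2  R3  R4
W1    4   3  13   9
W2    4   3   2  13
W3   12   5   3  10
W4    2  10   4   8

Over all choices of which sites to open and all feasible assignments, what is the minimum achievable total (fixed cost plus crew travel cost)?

374

Open {W2, W3}; cheapest assignment that respects the capacities:
  W2 (cap 11, load 9): R1, R3 — cost 4×4 + 5×2 = 26
  W3 (cap 21, load 21): R2, R4 — cost 10×5 + 11×10 = 160
  Shipping 186, fixed 188 → total 374.
  Any other capacity-feasible assignment to {W2, W3} ships for at least 186.
Compare {W1, W3}: its best feasible assignment gives total 417.
Compare {W3, W4}: its best feasible assignment gives total 420.
Every other set of open sites that can feasibly serve all demand totals ≥ 417 even under its best assignment. Minimum: 374.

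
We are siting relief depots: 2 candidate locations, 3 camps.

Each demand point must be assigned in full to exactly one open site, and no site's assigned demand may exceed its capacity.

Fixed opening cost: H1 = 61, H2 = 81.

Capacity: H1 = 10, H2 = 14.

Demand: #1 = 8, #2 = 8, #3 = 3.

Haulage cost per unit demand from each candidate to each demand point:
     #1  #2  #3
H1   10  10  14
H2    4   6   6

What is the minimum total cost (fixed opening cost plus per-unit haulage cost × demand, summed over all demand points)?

272

Open {H1, H2}; cheapest assignment that respects the capacities:
  H1 (cap 10, load 8): #2 — cost 8×10 = 80
  H2 (cap 14, load 11): #1, #3 — cost 8×4 + 3×6 = 50
  Shipping 130, fixed 142 → total 272.
  Any other capacity-feasible assignment to {H1, H2} ships for at least 130.
Total demand is 19 and no other set of sites has combined capacity ≥ 19, so {H1, H2} is the only feasible choice of open sites. Minimum: 272.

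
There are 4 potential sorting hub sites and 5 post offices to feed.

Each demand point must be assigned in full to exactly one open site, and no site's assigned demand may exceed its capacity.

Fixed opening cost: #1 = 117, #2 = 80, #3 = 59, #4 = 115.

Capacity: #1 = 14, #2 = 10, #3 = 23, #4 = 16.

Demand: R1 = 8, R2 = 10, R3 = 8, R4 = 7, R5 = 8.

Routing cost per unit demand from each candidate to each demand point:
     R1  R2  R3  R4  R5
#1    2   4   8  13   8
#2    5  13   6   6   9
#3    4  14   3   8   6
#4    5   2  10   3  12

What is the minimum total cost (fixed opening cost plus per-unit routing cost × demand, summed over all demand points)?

Open {#2, #3, #4}; cheapest assignment that respects the capacities:
  #2 (cap 10, load 8): R1 — cost 8×5 = 40
  #3 (cap 23, load 23): R3, R4, R5 — cost 8×3 + 7×8 + 8×6 = 128
  #4 (cap 16, load 10): R2 — cost 10×2 = 20
  Shipping 188, fixed 254 → total 442.
  Any other capacity-feasible assignment to {#2, #3, #4} ships for at least 188.
Compare {#1, #3, #4}: its best feasible assignment gives total 455.
Compare {#1, #2, #3}: its best feasible assignment gives total 464.
Every other set of open sites that can feasibly serve all demand totals ≥ 455 even under its best assignment. Minimum: 442.

442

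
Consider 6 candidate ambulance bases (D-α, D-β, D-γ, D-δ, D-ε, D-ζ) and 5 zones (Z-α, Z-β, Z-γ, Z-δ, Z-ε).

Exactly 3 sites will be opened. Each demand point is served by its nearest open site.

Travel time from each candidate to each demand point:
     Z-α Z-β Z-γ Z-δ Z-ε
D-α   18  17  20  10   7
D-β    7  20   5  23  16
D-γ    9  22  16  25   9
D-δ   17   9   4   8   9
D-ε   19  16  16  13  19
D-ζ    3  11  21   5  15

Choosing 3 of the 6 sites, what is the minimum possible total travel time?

Open {D-α, D-δ, D-ζ}.
  Z-α→D-ζ 3, Z-β→D-δ 9, Z-γ→D-δ 4, Z-δ→D-ζ 5, Z-ε→D-α 7  ⇒ total 28.
Compare {D-β, D-δ, D-ζ}: total 30.
Compare {D-γ, D-δ, D-ζ}: total 30.
No size-3 selection does better; minimum is 28.

28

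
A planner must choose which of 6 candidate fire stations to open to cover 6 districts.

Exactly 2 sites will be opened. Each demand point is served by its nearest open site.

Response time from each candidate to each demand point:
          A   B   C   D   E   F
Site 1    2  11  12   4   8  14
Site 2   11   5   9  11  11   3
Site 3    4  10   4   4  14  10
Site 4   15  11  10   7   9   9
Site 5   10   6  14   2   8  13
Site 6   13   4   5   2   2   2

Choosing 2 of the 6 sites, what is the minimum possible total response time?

Open {Site 1, Site 6}.
  A→Site 1 2, B→Site 6 4, C→Site 6 5, D→Site 6 2, E→Site 6 2, F→Site 6 2  ⇒ total 17.
Compare {Site 3, Site 6}: total 18.
Compare {Site 5, Site 6}: total 25.
No size-2 selection does better; minimum is 17.

17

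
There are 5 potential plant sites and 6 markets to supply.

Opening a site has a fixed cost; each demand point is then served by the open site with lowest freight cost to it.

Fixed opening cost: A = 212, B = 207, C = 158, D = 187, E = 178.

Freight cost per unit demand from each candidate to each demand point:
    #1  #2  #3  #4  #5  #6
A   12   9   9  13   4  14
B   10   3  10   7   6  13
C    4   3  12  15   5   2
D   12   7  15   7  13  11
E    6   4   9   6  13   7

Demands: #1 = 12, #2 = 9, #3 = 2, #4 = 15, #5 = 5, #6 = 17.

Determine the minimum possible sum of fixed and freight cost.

541

Open {C}: assign each demand point to its cheapest open site.
  #1→C 12×4=48, #2→C 9×3=27, #3→C 2×12=24, #4→C 15×15=225, #5→C 5×5=25, #6→C 17×2=34
  freight cost 383, fixed 158 → total 541.
Compare {E}: freight cost 400 + fixed 178 = 578.
Compare {C, E}: freight cost 242 + fixed 336 = 578.
Compare {C, D}: freight cost 263 + fixed 345 = 608.
All other subsets cost ≥ 578. Minimum total cost: 541.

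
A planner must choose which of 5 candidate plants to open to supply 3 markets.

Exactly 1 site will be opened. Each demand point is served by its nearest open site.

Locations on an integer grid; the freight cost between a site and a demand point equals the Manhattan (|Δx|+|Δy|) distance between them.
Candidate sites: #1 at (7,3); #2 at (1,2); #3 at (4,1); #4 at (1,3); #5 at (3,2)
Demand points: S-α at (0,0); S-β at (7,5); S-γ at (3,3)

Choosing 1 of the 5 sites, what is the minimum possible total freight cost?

13

Open {#5}.
  S-α→#5 5, S-β→#5 7, S-γ→#5 1  ⇒ total 13.
Compare {#4}: total 14.
Compare {#2}: total 15.
No size-1 selection does better; minimum is 13.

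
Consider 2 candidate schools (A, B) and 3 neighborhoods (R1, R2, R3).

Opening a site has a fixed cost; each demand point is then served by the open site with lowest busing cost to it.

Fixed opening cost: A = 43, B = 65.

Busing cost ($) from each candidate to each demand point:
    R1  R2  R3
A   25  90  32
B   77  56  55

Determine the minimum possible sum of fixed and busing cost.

190

Open {A}: assign each demand point to its cheapest open site.
  R1→A 25, R2→A 90, R3→A 32
  busing cost 147, fixed 43 → total 190.
Compare {A, B}: busing cost 113 + fixed 108 = 221.
Compare {B}: busing cost 188 + fixed 65 = 253.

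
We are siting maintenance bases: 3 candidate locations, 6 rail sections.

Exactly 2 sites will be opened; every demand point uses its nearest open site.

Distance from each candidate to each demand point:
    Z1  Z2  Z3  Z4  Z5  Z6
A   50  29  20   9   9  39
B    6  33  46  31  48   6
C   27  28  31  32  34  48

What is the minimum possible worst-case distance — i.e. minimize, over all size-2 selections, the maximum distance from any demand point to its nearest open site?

29

Open {A, B}.
  Farthest demand point is Z2 at distance 29 (to A); all others are ≤ 29.
With {B, C} the worst case is 34.
With {A, C} the worst case is 39.
No size-2 selection achieves below 29.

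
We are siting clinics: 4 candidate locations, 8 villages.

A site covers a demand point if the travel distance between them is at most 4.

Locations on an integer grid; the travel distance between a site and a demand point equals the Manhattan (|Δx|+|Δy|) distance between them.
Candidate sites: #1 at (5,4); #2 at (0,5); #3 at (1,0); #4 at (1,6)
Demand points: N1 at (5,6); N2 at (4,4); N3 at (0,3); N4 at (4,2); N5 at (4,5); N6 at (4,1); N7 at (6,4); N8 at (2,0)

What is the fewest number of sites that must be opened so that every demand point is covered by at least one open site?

2

Coverage sets (demand points within 4 of each site):
  #1: {N1, N2, N4, N5, N6, N7}
  #2: {N3, N5}
  #3: {N3, N6, N8}
  #4: {N1, N3, N5}
No single site covers all 8 demand points.
But {#1, #3} covers everything, so the minimum is 2.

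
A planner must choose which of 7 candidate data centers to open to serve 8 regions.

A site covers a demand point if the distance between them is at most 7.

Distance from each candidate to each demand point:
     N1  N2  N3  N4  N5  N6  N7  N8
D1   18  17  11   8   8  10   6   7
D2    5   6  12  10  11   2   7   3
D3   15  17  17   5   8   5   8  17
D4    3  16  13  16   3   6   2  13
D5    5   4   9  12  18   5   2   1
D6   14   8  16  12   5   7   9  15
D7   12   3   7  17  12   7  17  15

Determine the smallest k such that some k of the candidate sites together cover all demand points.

4

Coverage sets (demand points within 7 of each site):
  D1: {N7, N8}
  D2: {N1, N2, N6, N7, N8}
  D3: {N4, N6}
  D4: {N1, N5, N6, N7}
  D5: {N1, N2, N6, N7, N8}
  D6: {N5, N6}
  D7: {N2, N3, N6}
No 3 sites suffice: every size-3 union leaves at least one demand point uncovered.
But {D1, D3, D4, D7} covers everything, so the minimum is 4.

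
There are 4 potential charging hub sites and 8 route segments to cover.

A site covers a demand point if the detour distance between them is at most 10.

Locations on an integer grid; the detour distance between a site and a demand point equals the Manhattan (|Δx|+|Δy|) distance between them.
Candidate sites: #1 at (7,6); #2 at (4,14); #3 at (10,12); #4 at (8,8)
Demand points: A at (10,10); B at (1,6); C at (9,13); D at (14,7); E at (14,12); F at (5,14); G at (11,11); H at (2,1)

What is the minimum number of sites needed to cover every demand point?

2

Coverage sets (demand points within 10 of each site):
  #1: {A, B, C, D, F, G, H}
  #2: {A, C, F, G}
  #3: {A, C, D, E, F, G}
  #4: {A, B, C, D, E, F, G}
No single site covers all 8 demand points.
But {#1, #3} covers everything, so the minimum is 2.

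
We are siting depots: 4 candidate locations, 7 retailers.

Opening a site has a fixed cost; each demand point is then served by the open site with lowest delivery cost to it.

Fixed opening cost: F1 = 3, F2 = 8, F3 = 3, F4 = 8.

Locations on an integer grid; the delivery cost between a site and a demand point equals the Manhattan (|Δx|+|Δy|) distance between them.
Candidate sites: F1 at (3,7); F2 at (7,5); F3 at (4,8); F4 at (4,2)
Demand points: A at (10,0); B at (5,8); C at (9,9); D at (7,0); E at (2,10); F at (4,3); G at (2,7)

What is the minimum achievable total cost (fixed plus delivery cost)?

39

Open {F3, F4}: assign each demand point to its cheapest open site.
  A→F4 8, B→F3 1, C→F3 6, D→F4 5, E→F3 4, F→F4 1, G→F3 3
  delivery cost 28, fixed 11 → total 39.
Compare {F1, F3, F4}: delivery cost 26 + fixed 14 = 40.
Compare {F1, F4}: delivery cost 30 + fixed 11 = 41.
Compare {F1, F2}: delivery cost 32 + fixed 11 = 43.
All other subsets cost ≥ 40. Minimum total cost: 39.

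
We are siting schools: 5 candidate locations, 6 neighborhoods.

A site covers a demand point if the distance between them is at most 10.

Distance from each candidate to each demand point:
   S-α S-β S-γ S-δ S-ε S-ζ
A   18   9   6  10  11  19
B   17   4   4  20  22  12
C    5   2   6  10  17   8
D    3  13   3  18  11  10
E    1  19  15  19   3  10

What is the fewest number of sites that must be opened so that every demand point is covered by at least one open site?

Coverage sets (demand points within 10 of each site):
  A: {S-β, S-γ, S-δ}
  B: {S-β, S-γ}
  C: {S-α, S-β, S-γ, S-δ, S-ζ}
  D: {S-α, S-γ, S-ζ}
  E: {S-α, S-ε, S-ζ}
No single site covers all 6 demand points.
But {A, E} covers everything, so the minimum is 2.

2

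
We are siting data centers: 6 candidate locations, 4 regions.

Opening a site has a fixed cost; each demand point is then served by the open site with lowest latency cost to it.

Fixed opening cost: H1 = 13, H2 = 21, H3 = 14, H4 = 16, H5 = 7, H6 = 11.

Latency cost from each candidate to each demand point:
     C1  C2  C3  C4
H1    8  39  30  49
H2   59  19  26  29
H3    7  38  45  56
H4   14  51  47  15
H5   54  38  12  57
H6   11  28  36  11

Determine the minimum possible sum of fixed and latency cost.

Open {H5, H6}: assign each demand point to its cheapest open site.
  C1→H6 11, C2→H6 28, C3→H5 12, C4→H6 11
  latency cost 62, fixed 18 → total 80.
Compare {H1, H5, H6}: latency cost 59 + fixed 31 = 90.
Compare {H3, H5, H6}: latency cost 58 + fixed 32 = 90.
Compare {H2, H5, H6}: latency cost 53 + fixed 39 = 92.
All other subsets cost ≥ 90. Minimum total cost: 80.

80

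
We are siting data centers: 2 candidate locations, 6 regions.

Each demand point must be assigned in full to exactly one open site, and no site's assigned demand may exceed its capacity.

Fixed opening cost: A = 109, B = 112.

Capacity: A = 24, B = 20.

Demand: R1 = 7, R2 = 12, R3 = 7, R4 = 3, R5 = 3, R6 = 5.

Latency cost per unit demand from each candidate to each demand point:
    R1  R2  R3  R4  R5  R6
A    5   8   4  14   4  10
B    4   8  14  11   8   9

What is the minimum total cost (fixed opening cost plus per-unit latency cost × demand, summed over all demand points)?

463

Open {A, B}; cheapest assignment that respects the capacities:
  A (cap 24, load 22): R2, R3, R5 — cost 12×8 + 7×4 + 3×4 = 136
  B (cap 20, load 15): R1, R4, R6 — cost 7×4 + 3×11 + 5×9 = 106
  Shipping 242, fixed 221 → total 463.
  Any other capacity-feasible assignment to {A, B} ships for at least 242.
Total demand is 37 and no other set of sites has combined capacity ≥ 37, so {A, B} is the only feasible choice of open sites. Minimum: 463.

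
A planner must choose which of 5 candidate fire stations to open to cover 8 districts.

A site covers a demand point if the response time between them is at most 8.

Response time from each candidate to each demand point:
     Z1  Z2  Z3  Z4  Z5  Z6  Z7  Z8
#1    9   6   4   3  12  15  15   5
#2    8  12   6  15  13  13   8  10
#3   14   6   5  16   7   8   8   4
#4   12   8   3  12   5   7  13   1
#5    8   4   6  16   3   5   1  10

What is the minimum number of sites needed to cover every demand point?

Coverage sets (demand points within 8 of each site):
  #1: {Z2, Z3, Z4, Z8}
  #2: {Z1, Z3, Z7}
  #3: {Z2, Z3, Z5, Z6, Z7, Z8}
  #4: {Z2, Z3, Z5, Z6, Z8}
  #5: {Z1, Z2, Z3, Z5, Z6, Z7}
No single site covers all 8 demand points.
But {#1, #5} covers everything, so the minimum is 2.

2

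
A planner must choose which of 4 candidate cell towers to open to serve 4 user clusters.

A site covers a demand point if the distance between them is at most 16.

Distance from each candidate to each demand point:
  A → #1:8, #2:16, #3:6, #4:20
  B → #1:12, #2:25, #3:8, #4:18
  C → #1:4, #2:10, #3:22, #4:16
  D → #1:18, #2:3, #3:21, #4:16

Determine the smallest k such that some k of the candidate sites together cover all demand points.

Coverage sets (demand points within 16 of each site):
  A: {#1, #2, #3}
  B: {#1, #3}
  C: {#1, #2, #4}
  D: {#2, #4}
No single site covers all 4 demand points.
But {A, C} covers everything, so the minimum is 2.

2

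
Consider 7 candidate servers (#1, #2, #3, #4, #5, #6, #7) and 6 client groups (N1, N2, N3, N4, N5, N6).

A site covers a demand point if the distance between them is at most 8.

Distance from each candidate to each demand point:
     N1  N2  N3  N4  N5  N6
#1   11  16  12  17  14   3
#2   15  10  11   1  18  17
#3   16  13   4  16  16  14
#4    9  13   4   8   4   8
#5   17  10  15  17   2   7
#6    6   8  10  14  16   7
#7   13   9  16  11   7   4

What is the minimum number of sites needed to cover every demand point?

2

Coverage sets (demand points within 8 of each site):
  #1: {N6}
  #2: {N4}
  #3: {N3}
  #4: {N3, N4, N5, N6}
  #5: {N5, N6}
  #6: {N1, N2, N6}
  #7: {N5, N6}
No single site covers all 6 demand points.
But {#4, #6} covers everything, so the minimum is 2.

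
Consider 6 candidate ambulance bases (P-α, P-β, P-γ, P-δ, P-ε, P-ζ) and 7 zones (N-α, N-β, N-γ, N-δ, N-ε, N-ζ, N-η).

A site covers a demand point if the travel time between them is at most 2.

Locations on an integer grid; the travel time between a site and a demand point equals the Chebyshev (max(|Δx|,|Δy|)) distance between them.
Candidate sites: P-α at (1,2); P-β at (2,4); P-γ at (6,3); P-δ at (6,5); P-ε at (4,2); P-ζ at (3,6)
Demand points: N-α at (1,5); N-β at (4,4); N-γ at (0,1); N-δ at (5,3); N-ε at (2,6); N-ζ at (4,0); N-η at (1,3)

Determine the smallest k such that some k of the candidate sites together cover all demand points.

Coverage sets (demand points within 2 of each site):
  P-α: {N-γ, N-η}
  P-β: {N-α, N-β, N-ε, N-η}
  P-γ: {N-β, N-δ}
  P-δ: {N-β, N-δ}
  P-ε: {N-β, N-δ, N-ζ}
  P-ζ: {N-α, N-β, N-ε}
No 2 sites suffice: every size-2 union leaves at least one demand point uncovered.
But {P-α, P-β, P-ε} covers everything, so the minimum is 3.

3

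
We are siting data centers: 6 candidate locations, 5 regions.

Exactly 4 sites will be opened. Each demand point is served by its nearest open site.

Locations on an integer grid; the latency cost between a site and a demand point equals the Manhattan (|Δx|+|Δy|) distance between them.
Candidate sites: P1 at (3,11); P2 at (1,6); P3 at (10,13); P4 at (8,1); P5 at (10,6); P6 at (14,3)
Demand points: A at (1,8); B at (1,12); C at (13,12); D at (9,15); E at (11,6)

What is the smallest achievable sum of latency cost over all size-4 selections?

Open {P1, P2, P3, P5}.
  A→P2 2, B→P1 3, C→P3 4, D→P3 3, E→P5 1  ⇒ total 13.
Compare {P1, P3, P4, P5}: total 16.
Compare {P1, P3, P5, P6}: total 16.
No size-4 selection does better; minimum is 13.

13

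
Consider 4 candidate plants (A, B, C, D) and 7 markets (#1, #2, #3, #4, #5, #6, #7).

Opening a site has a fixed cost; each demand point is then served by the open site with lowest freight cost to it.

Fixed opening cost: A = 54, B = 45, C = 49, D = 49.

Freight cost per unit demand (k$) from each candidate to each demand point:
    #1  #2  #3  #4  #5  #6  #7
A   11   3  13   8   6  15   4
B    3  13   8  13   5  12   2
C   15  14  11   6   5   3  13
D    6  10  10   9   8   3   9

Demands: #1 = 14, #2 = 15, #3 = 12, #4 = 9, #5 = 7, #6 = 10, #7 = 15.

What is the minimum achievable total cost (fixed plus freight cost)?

480

Open {A, B, C}: assign each demand point to its cheapest open site.
  #1→B 14×3=42, #2→A 15×3=45, #3→B 12×8=96, #4→C 9×6=54, #5→B 7×5=35, #6→C 10×3=30, #7→B 15×2=30
  freight cost 332, fixed 148 → total 480.
Compare {A, B, D}: freight cost 350 + fixed 148 = 498.
Compare {A, B, C, D}: freight cost 332 + fixed 197 = 529.
Compare {A, B}: freight cost 440 + fixed 99 = 539.
All other subsets cost ≥ 498. Minimum total cost: 480.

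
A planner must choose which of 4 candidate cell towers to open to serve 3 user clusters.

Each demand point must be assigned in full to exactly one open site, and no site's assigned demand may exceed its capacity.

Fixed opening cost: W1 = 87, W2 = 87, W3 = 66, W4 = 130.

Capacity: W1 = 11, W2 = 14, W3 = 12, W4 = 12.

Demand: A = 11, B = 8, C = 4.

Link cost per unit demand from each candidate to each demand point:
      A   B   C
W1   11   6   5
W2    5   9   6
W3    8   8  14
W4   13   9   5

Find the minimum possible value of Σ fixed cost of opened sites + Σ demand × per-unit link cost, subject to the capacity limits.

Open {W2, W3}; cheapest assignment that respects the capacities:
  W2 (cap 14, load 11): A — cost 11×5 = 55
  W3 (cap 12, load 12): B, C — cost 8×8 + 4×14 = 120
  Shipping 175, fixed 153 → total 328.
  Any other capacity-feasible assignment to {W2, W3} ships for at least 175.
Compare {W2, W4}: its best feasible assignment gives total 364.
Compare {W3, W4}: its best feasible assignment gives total 376.
Every other set of open sites that can feasibly serve all demand totals ≥ 364 even under its best assignment. Minimum: 328.

328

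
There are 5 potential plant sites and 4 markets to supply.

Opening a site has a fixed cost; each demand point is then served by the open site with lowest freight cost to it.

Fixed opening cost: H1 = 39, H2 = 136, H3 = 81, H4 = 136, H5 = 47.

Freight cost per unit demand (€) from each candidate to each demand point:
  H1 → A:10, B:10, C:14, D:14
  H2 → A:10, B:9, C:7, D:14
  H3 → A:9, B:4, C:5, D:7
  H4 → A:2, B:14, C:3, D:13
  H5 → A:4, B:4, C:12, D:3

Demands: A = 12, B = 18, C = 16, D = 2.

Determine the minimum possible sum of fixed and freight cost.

333

Open {H4, H5}: assign each demand point to its cheapest open site.
  A→H4 12×2=24, B→H5 18×4=72, C→H4 16×3=48, D→H5 2×3=6
  freight cost 150, fixed 183 → total 333.
Compare {H3, H5}: freight cost 206 + fixed 128 = 334.
Compare {H3}: freight cost 274 + fixed 81 = 355.
Compare {H5}: freight cost 318 + fixed 47 = 365.
All other subsets cost ≥ 334. Minimum total cost: 333.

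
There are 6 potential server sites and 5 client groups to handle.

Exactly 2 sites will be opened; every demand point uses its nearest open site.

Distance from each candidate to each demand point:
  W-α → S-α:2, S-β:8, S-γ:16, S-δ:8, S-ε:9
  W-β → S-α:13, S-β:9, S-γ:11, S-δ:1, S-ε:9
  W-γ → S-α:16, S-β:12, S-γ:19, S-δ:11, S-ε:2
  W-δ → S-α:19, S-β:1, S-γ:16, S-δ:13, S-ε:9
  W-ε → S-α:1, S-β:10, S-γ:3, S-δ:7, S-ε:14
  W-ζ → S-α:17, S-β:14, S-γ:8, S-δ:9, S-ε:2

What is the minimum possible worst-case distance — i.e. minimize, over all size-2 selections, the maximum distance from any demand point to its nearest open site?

Open {W-α, W-ζ}.
  Farthest demand point is S-β at distance 8 (to W-α); all others are ≤ 8.
With {W-α, W-ε} the worst case is 9.
With {W-β, W-ε} the worst case is 9.
No size-2 selection achieves below 8.

8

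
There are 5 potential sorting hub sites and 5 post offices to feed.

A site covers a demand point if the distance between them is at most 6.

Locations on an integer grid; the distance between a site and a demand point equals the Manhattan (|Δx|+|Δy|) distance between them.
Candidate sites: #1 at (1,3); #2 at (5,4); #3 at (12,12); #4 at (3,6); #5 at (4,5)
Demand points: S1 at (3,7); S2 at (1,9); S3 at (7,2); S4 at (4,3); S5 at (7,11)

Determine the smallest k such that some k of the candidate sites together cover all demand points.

3

Coverage sets (demand points within 6 of each site):
  #1: {S1, S2, S4}
  #2: {S1, S3, S4}
  #3: {S5}
  #4: {S1, S2, S4}
  #5: {S1, S3, S4}
No 2 sites suffice: every size-2 union leaves at least one demand point uncovered.
But {#1, #2, #3} covers everything, so the minimum is 3.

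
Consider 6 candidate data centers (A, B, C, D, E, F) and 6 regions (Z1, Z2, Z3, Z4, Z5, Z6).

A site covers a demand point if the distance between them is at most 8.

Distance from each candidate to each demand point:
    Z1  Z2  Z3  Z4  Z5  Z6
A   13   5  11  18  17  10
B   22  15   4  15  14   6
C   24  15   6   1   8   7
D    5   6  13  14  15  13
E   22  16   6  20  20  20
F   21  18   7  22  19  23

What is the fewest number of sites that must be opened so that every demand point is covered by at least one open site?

Coverage sets (demand points within 8 of each site):
  A: {Z2}
  B: {Z3, Z6}
  C: {Z3, Z4, Z5, Z6}
  D: {Z1, Z2}
  E: {Z3}
  F: {Z3}
No single site covers all 6 demand points.
But {C, D} covers everything, so the minimum is 2.

2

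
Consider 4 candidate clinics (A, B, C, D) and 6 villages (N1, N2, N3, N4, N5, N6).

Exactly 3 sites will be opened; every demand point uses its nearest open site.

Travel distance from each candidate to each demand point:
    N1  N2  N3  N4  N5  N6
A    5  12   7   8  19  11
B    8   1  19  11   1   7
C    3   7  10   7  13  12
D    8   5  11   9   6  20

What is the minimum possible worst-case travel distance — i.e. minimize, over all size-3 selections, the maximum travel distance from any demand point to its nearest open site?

7

Open {A, B, C}.
  Farthest demand point is N3 at travel distance 7 (to A); all others are ≤ 7.
With {A, B, D} the worst case is 8.
With {B, C, D} the worst case is 10.
No size-3 selection achieves below 7.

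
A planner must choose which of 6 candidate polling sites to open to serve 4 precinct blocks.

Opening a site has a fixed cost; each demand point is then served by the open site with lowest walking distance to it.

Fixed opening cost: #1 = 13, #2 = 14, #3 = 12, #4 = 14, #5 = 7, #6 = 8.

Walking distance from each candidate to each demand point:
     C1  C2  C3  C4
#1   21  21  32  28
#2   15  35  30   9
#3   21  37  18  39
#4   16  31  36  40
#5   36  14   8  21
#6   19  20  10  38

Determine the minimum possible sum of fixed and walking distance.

Open {#2, #5}: assign each demand point to its cheapest open site.
  C1→#2 15, C2→#5 14, C3→#5 8, C4→#2 9
  walking distance 46, fixed 21 → total 67.
Compare {#2, #5, #6}: walking distance 46 + fixed 29 = 75.
Compare {#2, #6}: walking distance 54 + fixed 22 = 76.
Compare {#5, #6}: walking distance 62 + fixed 15 = 77.
All other subsets cost ≥ 75. Minimum total cost: 67.

67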